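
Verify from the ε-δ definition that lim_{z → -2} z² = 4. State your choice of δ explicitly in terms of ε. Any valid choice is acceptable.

Fix ε > 0. We seek δ > 0 with 0 < |z + 2| < δ ⇒ |z² − 4| < ε.
Factor: z² − 4 = (z + 2)(z - 2), so |z² − 4| = |z + 2|·|z - 2|.
Restrict δ ≤ 1. Then |z + 2| < 1 gives |z| < 3, so by the triangle inequality |z - 2| ≤ 3 + 2 = 5.
Hence |z² − 4| ≤ 5|z + 2|, which is < ε once |z + 2| < ε/5.
Take δ = min(1, ε/5). If 0 < |z + 2| < δ then both bounds hold and |z² − 4| ≤ 5|z + 2| < 5·(ε/5) = ε.

δ = min(1, ε/5)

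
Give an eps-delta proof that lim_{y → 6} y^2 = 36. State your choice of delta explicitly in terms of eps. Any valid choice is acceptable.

Suppose eps > 0. We seek delta > 0 with 0 < |y − 6| < delta ⇒ |y^2 − 36| < eps.
Factor: y^2 − 36 = (y − 6)(y + 6), so |y^2 − 36| = |y − 6|·|y + 6|.
Restrict delta ≤ 1. Then |y − 6| < 1 gives |y| < 7, so by the triangle inequality |y + 6| ≤ 7 + 6 = 13.
Hence |y^2 − 36| ≤ 13|y − 6|, which is < eps once |y − 6| < eps/13.
Take delta = min(1, eps/13). If 0 < |y − 6| < delta then both bounds hold and |y^2 − 36| ≤ 13|y − 6| < 13·(eps/13) = eps.

delta = min(1, eps/13)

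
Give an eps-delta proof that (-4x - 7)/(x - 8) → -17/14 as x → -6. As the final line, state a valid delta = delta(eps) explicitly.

delta = min(7, (98/39)eps)

Let eps > 0. We want delta > 0 with 0 < |x + 6| < delta ⇒ |(-4x - 7)/(x - 8) + 17/14| < eps.
Combining over a common denominator, (-4x - 7)/(x - 8) + 17/14 = [(-4x - 7)·(-14) − 17·(x - 8)] / [(-14)·(x - 8)] = 39(x + 6) / ((-14)(x - 8)).
So |(-4x - 7)/(x - 8) + 17/14| = 39|x + 6| / (14·|x − 8|).
Restrict delta ≤ 7. Then |x + 6| < 7 gives |x − 8| = |(x + 6) + (-14)| ≥ 14 − 7 = 7.
Hence |(-4x - 7)/(x - 8) + 17/14| < 39|x + 6|/(14·7) = (39/98)|x + 6|, which is < eps once |x + 6| < (98/39)eps.
Take delta = min(7, (98/39)eps). Then 0 < |x + 6| < delta forces both bounds, so |(-4x - 7)/(x - 8) + 17/14| < eps.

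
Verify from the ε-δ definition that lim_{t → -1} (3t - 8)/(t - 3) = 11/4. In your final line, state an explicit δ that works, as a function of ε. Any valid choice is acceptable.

δ = min(2, 8ε)

Let ε > 0 be given. We want δ > 0 with 0 < |t + 1| < δ ⇒ |(3t - 8)/(t - 3) − (11/4)| < ε.
Combining over a common denominator, (3t - 8)/(t - 3) − (11/4) = [(3t - 8)·(-4) − (-11)·(t - 3)] / [(-4)·(t - 3)] = -1(t + 1) / ((-4)(t - 3)).
So |(3t - 8)/(t - 3) − (11/4)| = |t + 1| / (4·|t − 3|).
Require δ ≤ 2, so |t − 3| ≥ |-4| − |t + 1| > 4 − 2 = 2.
Hence |(3t - 8)/(t - 3) − (11/4)| < |t + 1|/(4·2) = (1/8)|t + 1|, which is < ε once |t + 1| < 8ε.
Take δ = min(2, 8ε). Then 0 < |t + 1| < δ forces both bounds, so |(3t - 8)/(t - 3) − (11/4)| < ε.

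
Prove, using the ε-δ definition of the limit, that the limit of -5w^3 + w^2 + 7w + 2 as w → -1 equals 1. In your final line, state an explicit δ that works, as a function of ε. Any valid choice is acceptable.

δ = min(1, ε/33)

Suppose ε > 0. We want δ > 0 such that 0 < |w + 1| < δ implies |(-5w^3 + w^2 + 7w + 2) − 1| < ε.
(-5w^3 + w^2 + 7w + 2) − 1 = -5w^3 + w^2 + 7w + 1 = (w + 1)(-5w^2 + 6w + 1).
So |(-5w^3 + w^2 + 7w + 2) − 1| = |w + 1|·|-5w^2 + 6w + 1|.
Assume first that |w + 1| < 1, so |w| < 2. Then |-5w^2 + 6w + 1| ≤ 5·2^2 + 6·2 + 1 = 33.
Hence |(-5w^3 + w^2 + 7w + 2) − 1| ≤ 33|w + 1| < ε provided |w + 1| < ε/33.
Choosing δ = min(1, ε/33) ensures both conditions, hence |(-5w^3 + w^2 + 7w + 2) − 1| < ε.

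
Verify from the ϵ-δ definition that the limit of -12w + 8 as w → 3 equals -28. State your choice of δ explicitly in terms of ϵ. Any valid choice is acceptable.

δ = ϵ/12

Let ϵ > 0. We need δ > 0 so that 0 < |w − 3| < δ implies |(-12w + 8) + 28| < ϵ.
|(-12w + 8) + 28| = |-12w + 36| = 12|w − 3|.
So 12|w − 3| < ϵ exactly when |w − 3| < ϵ/12.
Choosing δ = ϵ/12 gives |(-12w + 8) + 28| = 12|w − 3| < ϵ whenever |w − 3| < δ.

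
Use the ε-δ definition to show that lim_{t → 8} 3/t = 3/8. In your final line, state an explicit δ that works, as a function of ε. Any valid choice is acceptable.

Suppose ε > 0. We seek δ > 0 such that 0 < |t − 8| < δ implies |3/t − (3/8)| < ε.
|3/t − (3/8)| = 3·|8 − t|/(8·|t|) = 3|t − 8|/(8|t|).
Restrict δ ≤ 4. Then |t − 8| < 4 gives |t| > 4, so 8|t| > 32.
Then |3/t − (3/8)| < 3|t − 8|/32, which is < ε when |t − 8| < (32/3)ε.
Take δ = min(4, (32/3)ε). Then 0 < |t − 8| < δ gives both |t − 8| < 4 and |t − 8| < (32/3)ε, so |3/t − (3/8)| < ε.

δ = min(4, (32/3)ε)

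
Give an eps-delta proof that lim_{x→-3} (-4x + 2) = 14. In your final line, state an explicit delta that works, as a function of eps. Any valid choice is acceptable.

Fix eps > 0. We need delta > 0 so that 0 < |x + 3| < delta implies |(-4x + 2) − 14| < eps.
Since (-4x + 2) − 14 = -4(x + 3), we have |(-4x + 2) − 14| = 4|x + 3|.
Thus it suffices that |x + 3| < eps/4.
Choosing delta = eps/4 gives |(-4x + 2) − 14| = 4|x + 3| < eps whenever |x + 3| < delta.

delta = eps/4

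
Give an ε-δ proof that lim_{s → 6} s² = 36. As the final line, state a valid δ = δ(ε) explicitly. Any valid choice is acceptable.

Let ε > 0. We seek δ > 0 with 0 < |s − 6| < δ ⇒ |s² − 36| < ε.
Factor: s² − 36 = (s − 6)(s + 6), so |s² − 36| = |s − 6|·|s + 6|.
Restrict δ ≤ 1. Then |s − 6| < 1 gives |s| < 7, so by the triangle inequality |s + 6| ≤ 7 + 6 = 13.
Hence |s² − 36| ≤ 13|s − 6|, which is < ε once |s − 6| < ε/13.
Take δ = min(1, ε/13). If 0 < |s − 6| < δ then both bounds hold and |s² − 36| ≤ 13|s − 6| < 13·(ε/13) = ε.

δ = min(1, ε/13)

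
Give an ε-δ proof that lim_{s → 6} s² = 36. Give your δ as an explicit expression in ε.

δ = min(2, ε/14)

Fix ε > 0. We seek δ > 0 with 0 < |s − 6| < δ ⇒ |s² − 36| < ε.
Factor: s² − 36 = (s − 6)(s + 6), so |s² − 36| = |s − 6|·|s + 6|.
Impose δ ≤ 2 so that |s| < 8; then |s + 6| ≤ 14.
Hence |s² − 36| ≤ 14|s − 6|, which is < ε once |s − 6| < ε/14.
Take δ = min(2, ε/14). If 0 < |s − 6| < δ then both bounds hold and |s² − 36| ≤ 14|s − 6| < 14·(ε/14) = ε.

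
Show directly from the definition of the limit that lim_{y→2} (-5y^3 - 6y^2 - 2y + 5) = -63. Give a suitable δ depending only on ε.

Suppose ε > 0. We want δ > 0 such that 0 < |y − 2| < δ implies |(-5y^3 - 6y^2 - 2y + 5) + 63| < ε.
(-5y^3 - 6y^2 - 2y + 5) + 63 = -5y^3 - 6y^2 - 2y + 68 = (y − 2)(-5y^2 - 16y - 34).
So |(-5y^3 - 6y^2 - 2y + 5) + 63| = |y − 2|·|-5y^2 - 16y - 34|.
Assume first that |y − 2| < 1, so |y| < 3. Then |-5y^2 - 16y - 34| ≤ 5·3^2 + 16·3 + 34 = 127.
Hence |(-5y^3 - 6y^2 - 2y + 5) + 63| ≤ 127|y − 2| < ε provided |y − 2| < ε/127.
Choosing δ = min(1, ε/127) ensures both conditions, hence |(-5y^3 - 6y^2 - 2y + 5) + 63| < ε.

δ = min(1, ε/127)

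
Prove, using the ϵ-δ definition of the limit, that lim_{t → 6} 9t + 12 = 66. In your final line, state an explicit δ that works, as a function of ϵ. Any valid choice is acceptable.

δ = ϵ/9

Let ϵ > 0. We need δ > 0 so that 0 < |t − 6| < δ implies |(9t + 12) − 66| < ϵ.
Since (9t + 12) − 66 = 9(t − 6), we have |(9t + 12) − 66| = 9|t − 6|.
So 9|t − 6| < ϵ exactly when |t − 6| < ϵ/9.
Choosing δ = ϵ/9 gives |(9t + 12) − 66| = 9|t − 6| < ϵ whenever |t − 6| < δ.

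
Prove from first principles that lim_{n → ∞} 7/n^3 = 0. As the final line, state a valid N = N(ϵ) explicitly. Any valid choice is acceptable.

N = (7/ϵ)^{1/3}

Fix ϵ > 0. For n ≥ 1, |7/n^3 − 0| = 7/n^3.
7/n^3 < ϵ ⇔ n^3 > 7/ϵ ⇔ n > (7/ϵ)^{1/3}.
Take N = (7/ϵ)^{1/3}. Then n > N implies 7/n^3 < ϵ.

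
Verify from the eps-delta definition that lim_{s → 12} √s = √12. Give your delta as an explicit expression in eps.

delta = min(12, √12·eps)

Let eps > 0 be given. We want delta > 0 such that 0 < |s − 12| < delta implies |√s − √12| < eps.
Multiplying by the conjugate, |√s − √12| = |s − 12|/(√s + √12).
Restrict delta ≤ 12 so that |s − 12| < 12 forces s > 0, and then √s + √12 > √12.
Hence |√s − √12| < |s − 12|/√12, which is < eps once |s − 12| < √12·eps.
Take delta = min(12, √12·eps). If 0 < |s − 12| < delta then s > 0 and |√s − √12| < |s − 12|/√12 < eps.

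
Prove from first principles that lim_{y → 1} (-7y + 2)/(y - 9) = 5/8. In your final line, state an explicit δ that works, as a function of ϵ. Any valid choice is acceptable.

Fix ϵ > 0. We want δ > 0 with 0 < |y − 1| < δ ⇒ |(-7y + 2)/(y - 9) − (5/8)| < ϵ.
Combining over a common denominator, (-7y + 2)/(y - 9) − (5/8) = [(-7y + 2)·(-8) − (-5)·(y - 9)] / [(-8)·(y - 9)] = 61(y − 1) / ((-8)(y - 9)).
So |(-7y + 2)/(y - 9) − (5/8)| = 61|y − 1| / (8·|y − 9|).
Require δ ≤ 4, so |y − 9| ≥ |-8| − |y − 1| > 8 − 4 = 4.
Hence |(-7y + 2)/(y - 9) − (5/8)| < 61|y − 1|/(8·4) = (61/32)|y − 1|, which is < ϵ once |y − 1| < (32/61)ϵ.
Take δ = min(4, (32/61)ϵ). Then 0 < |y − 1| < δ forces both bounds, so |(-7y + 2)/(y - 9) − (5/8)| < ϵ.

δ = min(4, (32/61)ϵ)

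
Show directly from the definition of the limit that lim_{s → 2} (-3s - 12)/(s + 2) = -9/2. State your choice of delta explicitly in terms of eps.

delta = min(2, (4/3)eps)

Suppose eps > 0. We want delta > 0 with 0 < |s − 2| < delta ⇒ |(-3s - 12)/(s + 2) + 9/2| < eps.
Combining over a common denominator, (-3s - 12)/(s + 2) + 9/2 = [(-3s - 12)·4 − (-18)·(s + 2)] / [4·(s + 2)] = 6(s − 2) / (4(s + 2)).
So |(-3s - 12)/(s + 2) + 9/2| = 6|s − 2| / (4·|s + 2|).
Require delta ≤ 2, so |s + 2| ≥ |4| − |s − 2| > 4 − 2 = 2.
Hence |(-3s - 12)/(s + 2) + 9/2| < 6|s − 2|/(4·2) = (3/4)|s − 2|, which is < eps once |s − 2| < (4/3)eps.
Take delta = min(2, (4/3)eps). Then 0 < |s − 2| < delta forces both bounds, so |(-3s - 12)/(s + 2) + 9/2| < eps.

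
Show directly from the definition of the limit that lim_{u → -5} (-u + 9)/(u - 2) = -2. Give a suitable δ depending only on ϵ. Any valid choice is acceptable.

δ = min(7/2, (7/2)ϵ)

Let ϵ > 0. We want δ > 0 with 0 < |u + 5| < δ ⇒ |(-u + 9)/(u - 2) + 2| < ϵ.
Combining over a common denominator, (-u + 9)/(u - 2) + 2 = [(-u + 9)·(-7) − 14·(u - 2)] / [(-7)·(u - 2)] = -7(u + 5) / ((-7)(u - 2)).
So |(-u + 9)/(u - 2) + 2| = 7|u + 5| / (7·|u − 2|).
Require δ ≤ 7/2, so |u − 2| ≥ |-7| − |u + 5| > 7 − 7/2 = 7/2.
Hence |(-u + 9)/(u - 2) + 2| < 7|u + 5|/(7·(7/2)) = (2/7)|u + 5|, which is < ϵ once |u + 5| < (7/2)ϵ.
Take δ = min(7/2, (7/2)ϵ). Then 0 < |u + 5| < δ forces both bounds, so |(-u + 9)/(u - 2) + 2| < ϵ.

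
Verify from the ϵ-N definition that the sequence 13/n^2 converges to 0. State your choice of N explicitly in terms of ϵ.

N = (13/ϵ)^{1/2}

Let ϵ > 0. For n ≥ 1, |13/n^2 − 0| = 13/n^2.
13/n^2 < ϵ ⇔ n^2 > 13/ϵ ⇔ n > (13/ϵ)^{1/2}.
Take N = (13/ϵ)^{1/2}. Then n > N implies 13/n^2 < ϵ.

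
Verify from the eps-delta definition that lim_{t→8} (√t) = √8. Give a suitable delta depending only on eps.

Let eps > 0. We want delta > 0 such that 0 < |t − 8| < delta implies |√t − √8| < eps.
Multiplying by the conjugate, |√t − √8| = |t − 8|/(√t + √8).
Restrict delta ≤ 8 so that |t − 8| < 8 forces t > 0, and then √t + √8 > √8.
Hence |√t − √8| < |t − 8|/√8, which is < eps once |t − 8| < √8·eps.
Take delta = min(8, √8·eps). If 0 < |t − 8| < delta then t > 0 and |√t − √8| < |t − 8|/√8 < eps.

delta = min(8, √8·eps)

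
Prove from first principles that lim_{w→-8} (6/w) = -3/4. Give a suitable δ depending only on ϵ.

δ = min(4, (16/3)ϵ)

Fix ϵ > 0. We seek δ > 0 such that 0 < |w + 8| < δ implies |6/w + 3/4| < ϵ.
|6/w + 3/4| = 6·|-8 − w|/(8·|w|) = 6|w + 8|/(8|w|).
Restrict δ ≤ 4. Then |w + 8| < 4 gives |w| > 4, so 8|w| > 32.
Then |6/w + 3/4| < 6|w + 8|/32, which is < ϵ when |w + 8| < (16/3)ϵ.
Take δ = min(4, (16/3)ϵ). Then 0 < |w + 8| < δ gives both |w + 8| < 4 and |w + 8| < (16/3)ϵ, so |6/w + 3/4| < ϵ.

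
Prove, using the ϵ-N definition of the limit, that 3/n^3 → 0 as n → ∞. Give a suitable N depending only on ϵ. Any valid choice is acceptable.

N = (3/ϵ)^{1/3}

Let ϵ > 0. For n ≥ 1, |3/n^3 − 0| = 3/n^3.
3/n^3 < ϵ ⇔ n^3 > 3/ϵ ⇔ n > (3/ϵ)^{1/3}.
Take N = (3/ϵ)^{1/3}. Then n > N implies 3/n^3 < ϵ.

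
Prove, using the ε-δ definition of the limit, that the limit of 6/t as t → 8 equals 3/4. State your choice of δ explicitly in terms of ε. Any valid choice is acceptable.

Let ε > 0. We seek δ > 0 such that 0 < |t − 8| < δ implies |6/t − (3/4)| < ε.
|6/t − (3/4)| = 6·|8 − t|/(8·|t|) = 6|t − 8|/(8|t|).
Require δ ≤ 4 so that |t| > 8 − 4 = 4, hence 8|t| > 32.
Then |6/t − (3/4)| < 6|t − 8|/32, which is < ε when |t − 8| < (16/3)ε.
Take δ = min(4, (16/3)ε). Then 0 < |t − 8| < δ gives both |t − 8| < 4 and |t − 8| < (16/3)ε, so |6/t − (3/4)| < ε.

δ = min(4, (16/3)ε)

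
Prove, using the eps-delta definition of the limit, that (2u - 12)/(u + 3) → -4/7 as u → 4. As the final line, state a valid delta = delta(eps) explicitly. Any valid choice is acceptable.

Let eps > 0. We want delta > 0 with 0 < |u − 4| < delta ⇒ |(2u - 12)/(u + 3) + 4/7| < eps.
Combining over a common denominator, (2u - 12)/(u + 3) + 4/7 = [(2u - 12)·7 − (-4)·(u + 3)] / [7·(u + 3)] = 18(u − 4) / (7(u + 3)).
So |(2u - 12)/(u + 3) + 4/7| = 18|u − 4| / (7·|u + 3|).
Require delta ≤ 7/2, so |u + 3| ≥ |7| − |u − 4| > 7 − 7/2 = 7/2.
Hence |(2u - 12)/(u + 3) + 4/7| < 18|u − 4|/(7·(7/2)) = (36/49)|u − 4|, which is < eps once |u − 4| < (49/36)eps.
Take delta = min(7/2, (49/36)eps). Then 0 < |u − 4| < delta forces both bounds, so |(2u - 12)/(u + 3) + 4/7| < eps.

delta = min(7/2, (49/36)eps)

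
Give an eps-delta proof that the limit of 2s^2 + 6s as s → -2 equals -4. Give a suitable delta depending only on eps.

Let eps > 0 be given. We want delta > 0 such that 0 < |s + 2| < delta implies |(2s^2 + 6s) + 4| < eps.
(2s^2 + 6s) + 4 = 2s^2 + 6s + 4 = (s + 2)(2s + 2).
So |(2s^2 + 6s) + 4| = |s + 2|·|2s + 2|.
Require delta ≤ 1. Then |s + 2| < 1 gives |s| < 3, and by the triangle inequality |2s + 2| ≤ 2·3 + 2 = 8.
Hence |(2s^2 + 6s) + 4| ≤ 8|s + 2| < eps provided |s + 2| < eps/8.
Take delta = min(1, eps/8). Then 0 < |s + 2| < delta gives both |s + 2| < 1 and |s + 2| < eps/8, so |(2s^2 + 6s) + 4| < eps.

delta = min(1, eps/8)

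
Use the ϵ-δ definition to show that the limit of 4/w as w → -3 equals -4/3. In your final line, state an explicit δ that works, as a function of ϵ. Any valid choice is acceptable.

Let ϵ > 0 be given. We seek δ > 0 such that 0 < |w + 3| < δ implies |4/w + 4/3| < ϵ.
|4/w + 4/3| = 4·|-3 − w|/(3·|w|) = 4|w + 3|/(3|w|).
Require δ ≤ 3/2 so that |w| > 3 − 3/2 = 3/2, hence 3|w| > 9/2.
Then |4/w + 4/3| < 4|w + 3|/(9/2), which is < ϵ when |w + 3| < (9/8)ϵ.
Take δ = min(3/2, (9/8)ϵ). Then 0 < |w + 3| < δ gives both |w + 3| < 3/2 and |w + 3| < (9/8)ϵ, so |4/w + 4/3| < ϵ.

δ = min(3/2, (9/8)ϵ)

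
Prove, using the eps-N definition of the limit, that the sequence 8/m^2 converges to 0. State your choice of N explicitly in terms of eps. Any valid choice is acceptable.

Fix eps > 0. For m ≥ 1, |8/m^2 − 0| = 8/m^2.
8/m^2 < eps ⇔ m^2 > 8/eps ⇔ m > (8/eps)^{1/2}.
Take N = (8/eps)^{1/2}. Then m > N implies 8/m^2 < eps.

N = (8/eps)^{1/2}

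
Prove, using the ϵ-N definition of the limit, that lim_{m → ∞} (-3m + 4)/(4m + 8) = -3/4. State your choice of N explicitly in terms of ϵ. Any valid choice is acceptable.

Let ϵ > 0 be given. For m ≥ 1, |(-3m + 4)/(4m + 8) + 3/4| = |40|/(4(4m + 8)) = 40/(4(4m + 8)).
Since 4m + 8 ≥ 4m for m ≥ 1, this is ≤ 40/(4·4m) = (5/2)/m.
So |(-3m + 4)/(4m + 8) + 3/4| < ϵ whenever m > (5/2)/ϵ.
Take N = (5/2)/ϵ. If m > N then |(-3m + 4)/(4m + 8) + 3/4| ≤ (5/2)/m < ϵ.

N = (5/2)/ϵ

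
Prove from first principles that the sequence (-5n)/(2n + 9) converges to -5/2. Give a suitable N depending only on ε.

Let ε > 0. For n ≥ 1, |(-5n)/(2n + 9) + 5/2| = |45|/(2(2n + 9)) = 45/(2(2n + 9)).
Since 2n + 9 ≥ 2n for n ≥ 1, this is ≤ 45/(2·2n) = (45/4)/n.
So |(-5n)/(2n + 9) + 5/2| < ε whenever n > (45/4)/ε.
Take N = (45/4)/ε. If n > N then |(-5n)/(2n + 9) + 5/2| ≤ (45/4)/n < ε.

N = (45/4)/ε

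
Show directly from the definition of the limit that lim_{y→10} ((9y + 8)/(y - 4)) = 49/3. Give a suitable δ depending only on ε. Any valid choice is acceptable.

Suppose ε > 0. We want δ > 0 with 0 < |y − 10| < δ ⇒ |(9y + 8)/(y - 4) − (49/3)| < ε.
Combining over a common denominator, (9y + 8)/(y - 4) − (49/3) = [(9y + 8)·6 − 98·(y - 4)] / [6·(y - 4)] = -44(y − 10) / (6(y - 4)).
So |(9y + 8)/(y - 4) − (49/3)| = 44|y − 10| / (6·|y − 4|).
Require δ ≤ 3, so |y − 4| ≥ |6| − |y − 10| > 6 − 3 = 3.
Hence |(9y + 8)/(y - 4) − (49/3)| < 44|y − 10|/(6·3) = (22/9)|y − 10|, which is < ε once |y − 10| < (9/22)ε.
Take δ = min(3, (9/22)ε). Then 0 < |y − 10| < δ forces both bounds, so |(9y + 8)/(y - 4) − (49/3)| < ε.

δ = min(3, (9/22)ε)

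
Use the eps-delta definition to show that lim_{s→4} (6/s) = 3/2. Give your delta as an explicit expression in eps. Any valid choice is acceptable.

Let eps > 0 be given. We seek delta > 0 such that 0 < |s − 4| < delta implies |6/s − (3/2)| < eps.
|6/s − (3/2)| = 6·|4 − s|/(4·|s|) = 6|s − 4|/(4|s|).
Require delta ≤ 2 so that |s| > 4 − 2 = 2, hence 4|s| > 8.
Then |6/s − (3/2)| < 6|s − 4|/8, which is < eps when |s − 4| < (4/3)eps.
Take delta = min(2, (4/3)eps). Then 0 < |s − 4| < delta gives both |s − 4| < 2 and |s − 4| < (4/3)eps, so |6/s − (3/2)| < eps.

delta = min(2, (4/3)eps)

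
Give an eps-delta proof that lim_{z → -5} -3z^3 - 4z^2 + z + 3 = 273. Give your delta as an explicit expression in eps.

delta = min(2, eps/278)

Suppose eps > 0. We want delta > 0 such that 0 < |z + 5| < delta implies |(-3z^3 - 4z^2 + z + 3) − 273| < eps.
(-3z^3 - 4z^2 + z + 3) − 273 = -3z^3 - 4z^2 + z - 270 = (z + 5)(-3z^2 + 11z - 54).
So |(-3z^3 - 4z^2 + z + 3) − 273| = |z + 5|·|-3z^2 + 11z - 54|.
Require delta ≤ 2. Then |z + 5| < 2 gives |z| < 7, and by the triangle inequality |-3z^2 + 11z - 54| ≤ 3·7^2 + 11·7 + 54 = 278.
Hence |(-3z^3 - 4z^2 + z + 3) − 273| ≤ 278|z + 5| < eps provided |z + 5| < eps/278.
Take delta = min(2, eps/278). Then 0 < |z + 5| < delta gives both |z + 5| < 2 and |z + 5| < eps/278, so |(-3z^3 - 4z^2 + z + 3) − 273| < eps.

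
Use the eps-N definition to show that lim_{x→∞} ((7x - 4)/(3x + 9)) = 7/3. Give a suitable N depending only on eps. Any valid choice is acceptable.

Suppose eps > 0. We seek N > 0 such that x > N implies |(7x - 4)/(3x + 9) − (7/3)| < eps.
(7x - 4)/(3x + 9) − (7/3) = (3(7x - 4) − 7(3x + 9)) / (3(3x + 9)) = -75/(3(3x + 9)).
For x > 0 we have 3x + 9 > 3x, so |(7x - 4)/(3x + 9) − (7/3)| = 75/(3(3x + 9)) < 75/(3·3x) = (25/3)/x.
Thus |(7x - 4)/(3x + 9) − (7/3)| < eps whenever x > (25/3)/eps.
Take N = (25/3)/eps. If x > N then |(7x - 4)/(3x + 9) − (7/3)| < (25/3)/x < eps.

N = (25/3)/eps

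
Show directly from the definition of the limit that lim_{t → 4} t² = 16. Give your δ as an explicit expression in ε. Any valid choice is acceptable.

Fix ε > 0. We seek δ > 0 with 0 < |t − 4| < δ ⇒ |t² − 16| < ε.
Factor: t² − 16 = (t − 4)(t + 4), so |t² − 16| = |t − 4|·|t + 4|.
Restrict δ ≤ 2. Then |t − 4| < 2 gives |t| < 6, so by the triangle inequality |t + 4| ≤ 6 + 4 = 10.
Hence |t² − 16| ≤ 10|t − 4|, which is < ε once |t − 4| < ε/10.
Take δ = min(2, ε/10). If 0 < |t − 4| < δ then both bounds hold and |t² − 16| ≤ 10|t − 4| < 10·(ε/10) = ε.

δ = min(2, ε/10)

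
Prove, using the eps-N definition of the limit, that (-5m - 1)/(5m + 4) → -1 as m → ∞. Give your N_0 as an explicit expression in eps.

Suppose eps > 0. For m ≥ 1, |(-5m - 1)/(5m + 4) + 1| = |15|/(5(5m + 4)) = 15/(5(5m + 4)).
Since 5m + 4 ≥ 5m for m ≥ 1, this is ≤ 15/(5·5m) = (3/5)/m.
So |(-5m - 1)/(5m + 4) + 1| < eps whenever m > (3/5)/eps.
Take N_0 = (3/5)/eps. If m > N_0 then |(-5m - 1)/(5m + 4) + 1| ≤ (3/5)/m < eps.

N_0 = (3/5)/eps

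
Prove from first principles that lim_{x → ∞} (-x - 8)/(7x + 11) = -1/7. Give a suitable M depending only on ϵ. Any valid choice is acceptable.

M = (45/49)/ϵ

Suppose ϵ > 0. We seek M > 0 such that x > M implies |(-x - 8)/(7x + 11) + 1/7| < ϵ.
(-x - 8)/(7x + 11) + 1/7 = (7(-x - 8) − (-1)(7x + 11)) / (7(7x + 11)) = -45/(7(7x + 11)).
For x > 0 we have 7x + 11 > 7x, so |(-x - 8)/(7x + 11) + 1/7| = 45/(7(7x + 11)) < 45/(7·7x) = (45/49)/x.
Thus |(-x - 8)/(7x + 11) + 1/7| < ϵ whenever x > (45/49)/ϵ.
Take M = (45/49)/ϵ. If x > M then |(-x - 8)/(7x + 11) + 1/7| < (45/49)/x < ϵ.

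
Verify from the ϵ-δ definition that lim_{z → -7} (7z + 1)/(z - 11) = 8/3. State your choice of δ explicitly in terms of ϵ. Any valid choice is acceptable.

Let ϵ > 0. We want δ > 0 with 0 < |z + 7| < δ ⇒ |(7z + 1)/(z - 11) − (8/3)| < ϵ.
Combining over a common denominator, (7z + 1)/(z - 11) − (8/3) = [(7z + 1)·(-18) − (-48)·(z - 11)] / [(-18)·(z - 11)] = -78(z + 7) / ((-18)(z - 11)).
So |(7z + 1)/(z - 11) − (8/3)| = 78|z + 7| / (18·|z − 11|).
Restrict δ ≤ 9. Then |z + 7| < 9 gives |z − 11| = |(z + 7) + (-18)| ≥ 18 − 9 = 9.
Hence |(7z + 1)/(z - 11) − (8/3)| < 78|z + 7|/(18·9) = (13/27)|z + 7|, which is < ϵ once |z + 7| < (27/13)ϵ.
Take δ = min(9, (27/13)ϵ). Then 0 < |z + 7| < δ forces both bounds, so |(7z + 1)/(z - 11) − (8/3)| < ϵ.

δ = min(9, (27/13)ϵ)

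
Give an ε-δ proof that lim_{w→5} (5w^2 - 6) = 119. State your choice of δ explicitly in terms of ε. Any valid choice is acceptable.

Let ε > 0. We want δ > 0 such that 0 < |w − 5| < δ implies |(5w^2 - 6) − 119| < ε.
(5w^2 - 6) − 119 = 5w^2 - 125 = (w − 5)(5w + 25).
So |(5w^2 - 6) − 119| = |w − 5|·|5w + 25|.
Assume first that |w − 5| < 1, so |w| < 6. Then |5w + 25| ≤ 5·6 + 25 = 55.
Hence |(5w^2 - 6) − 119| ≤ 55|w − 5| < ε provided |w − 5| < ε/55.
Choosing δ = min(1, ε/55) ensures both conditions, hence |(5w^2 - 6) − 119| < ε.

δ = min(1, ε/55)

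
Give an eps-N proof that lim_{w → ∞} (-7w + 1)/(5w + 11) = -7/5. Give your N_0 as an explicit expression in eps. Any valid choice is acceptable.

N_0 = (82/25)/eps

Suppose eps > 0. We seek N_0 > 0 such that w > N_0 implies |(-7w + 1)/(5w + 11) + 7/5| < eps.
(-7w + 1)/(5w + 11) + 7/5 = (5(-7w + 1) − (-7)(5w + 11)) / (5(5w + 11)) = 82/(5(5w + 11)).
For w > 0 we have 5w + 11 > 5w, so |(-7w + 1)/(5w + 11) + 7/5| = 82/(5(5w + 11)) < 82/(5·5w) = (82/25)/w.
Thus |(-7w + 1)/(5w + 11) + 7/5| < eps whenever w > (82/25)/eps.
Take N_0 = (82/25)/eps. If w > N_0 then |(-7w + 1)/(5w + 11) + 7/5| < (82/25)/w < eps.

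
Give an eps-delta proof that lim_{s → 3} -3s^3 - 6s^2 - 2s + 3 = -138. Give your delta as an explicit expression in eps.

delta = min(1, eps/155)

Let eps > 0. We want delta > 0 such that 0 < |s − 3| < delta implies |(-3s^3 - 6s^2 - 2s + 3) + 138| < eps.
(-3s^3 - 6s^2 - 2s + 3) + 138 = -3s^3 - 6s^2 - 2s + 141 = (s − 3)(-3s^2 - 15s - 47).
So |(-3s^3 - 6s^2 - 2s + 3) + 138| = |s − 3|·|-3s^2 - 15s - 47|.
Require delta ≤ 1. Then |s − 3| < 1 gives |s| < 4, and by the triangle inequality |-3s^2 - 15s - 47| ≤ 3·4^2 + 15·4 + 47 = 155.
Hence |(-3s^3 - 6s^2 - 2s + 3) + 138| ≤ 155|s − 3| < eps provided |s − 3| < eps/155.
Choosing delta = min(1, eps/155) ensures both conditions, hence |(-3s^3 - 6s^2 - 2s + 3) + 138| < eps.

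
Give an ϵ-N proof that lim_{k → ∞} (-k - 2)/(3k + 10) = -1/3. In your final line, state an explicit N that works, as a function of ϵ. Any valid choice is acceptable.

Fix ϵ > 0. For k ≥ 1, |(-k - 2)/(3k + 10) + 1/3| = |4|/(3(3k + 10)) = 4/(3(3k + 10)).
Since 3k + 10 ≥ 3k for k ≥ 1, this is ≤ 4/(3·3k) = (4/9)/k.
So |(-k - 2)/(3k + 10) + 1/3| < ϵ whenever k > (4/9)/ϵ.
Take N = (4/9)/ϵ. If k > N then |(-k - 2)/(3k + 10) + 1/3| ≤ (4/9)/k < ϵ.

N = (4/9)/ϵ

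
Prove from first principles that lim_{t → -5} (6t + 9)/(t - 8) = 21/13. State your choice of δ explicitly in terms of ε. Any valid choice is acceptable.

δ = min(13/2, (169/114)ε)

Suppose ε > 0. We want δ > 0 with 0 < |t + 5| < δ ⇒ |(6t + 9)/(t - 8) − (21/13)| < ε.
Combining over a common denominator, (6t + 9)/(t - 8) − (21/13) = [(6t + 9)·(-13) − (-21)·(t - 8)] / [(-13)·(t - 8)] = -57(t + 5) / ((-13)(t - 8)).
So |(6t + 9)/(t - 8) − (21/13)| = 57|t + 5| / (13·|t − 8|).
Require δ ≤ 13/2, so |t − 8| ≥ |-13| − |t + 5| > 13 − 13/2 = 13/2.
Hence |(6t + 9)/(t - 8) − (21/13)| < 57|t + 5|/(13·(13/2)) = (114/169)|t + 5|, which is < ε once |t + 5| < (169/114)ε.
Take δ = min(13/2, (169/114)ε). Then 0 < |t + 5| < δ forces both bounds, so |(6t + 9)/(t - 8) − (21/13)| < ε.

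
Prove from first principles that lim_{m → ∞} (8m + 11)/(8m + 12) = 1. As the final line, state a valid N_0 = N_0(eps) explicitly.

N_0 = (1/8)/eps

Fix eps > 0. For m ≥ 1, |(8m + 11)/(8m + 12) − 1| = |-8|/(8(8m + 12)) = 8/(8(8m + 12)).
Since 8m + 12 ≥ 8m for m ≥ 1, this is ≤ 8/(8·8m) = (1/8)/m.
So |(8m + 11)/(8m + 12) − 1| < eps whenever m > (1/8)/eps.
Take N_0 = (1/8)/eps. If m > N_0 then |(8m + 11)/(8m + 12) − 1| ≤ (1/8)/m < eps.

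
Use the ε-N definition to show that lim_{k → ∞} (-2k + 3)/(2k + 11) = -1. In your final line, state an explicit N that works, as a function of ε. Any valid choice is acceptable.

Fix ε > 0. For k ≥ 1, |(-2k + 3)/(2k + 11) + 1| = |28|/(2(2k + 11)) = 28/(2(2k + 11)).
Since 2k + 11 ≥ 2k for k ≥ 1, this is ≤ 28/(2·2k) = 7/k.
So |(-2k + 3)/(2k + 11) + 1| < ε whenever k > 7/ε.
Take N = 7/ε. If k > N then |(-2k + 3)/(2k + 11) + 1| ≤ 7/k < ε.

N = 7/ε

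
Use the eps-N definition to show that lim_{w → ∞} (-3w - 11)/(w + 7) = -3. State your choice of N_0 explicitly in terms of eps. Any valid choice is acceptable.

N_0 = 10/eps

Let eps > 0 be given. We seek N_0 > 0 such that w > N_0 implies |(-3w - 11)/(w + 7) + 3| < eps.
(-3w - 11)/(w + 7) + 3 = ((-3w - 11) − (-3)(w + 7)) / ((w + 7)) = 10/((w + 7)).
For w > 0 we have w + 7 > w, so |(-3w - 11)/(w + 7) + 3| = 10/((w + 7)) < 10/(w) = 10/w.
Thus |(-3w - 11)/(w + 7) + 3| < eps whenever w > 10/eps.
Take N_0 = 10/eps. If w > N_0 then |(-3w - 11)/(w + 7) + 3| < 10/w < eps.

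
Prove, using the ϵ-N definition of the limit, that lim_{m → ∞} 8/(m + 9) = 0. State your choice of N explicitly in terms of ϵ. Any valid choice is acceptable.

Fix ϵ > 0. For m ≥ 1, |8/(m + 9) − 0| = 8/(m + 9) ≤ 8/m.
We need 8/m < ϵ, i.e. m > 8/ϵ.
Take N = 8/ϵ. If m > N then |8/(m + 9)| ≤ 8/m < ϵ.

N = 8/ϵ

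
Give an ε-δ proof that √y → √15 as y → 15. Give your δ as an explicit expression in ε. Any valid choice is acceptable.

δ = min(15, √15·ε)

Let ε > 0 be given. We want δ > 0 such that 0 < |y − 15| < δ implies |√y − √15| < ε.
Multiplying by the conjugate, |√y − √15| = |y − 15|/(√y + √15).
Restrict δ ≤ 15 so that |y − 15| < 15 forces y > 0, and then √y + √15 > √15.
Hence |√y − √15| < |y − 15|/√15, which is < ε once |y − 15| < √15·ε.
Take δ = min(15, √15·ε). If 0 < |y − 15| < δ then y > 0 and |√y − √15| < |y − 15|/√15 < ε.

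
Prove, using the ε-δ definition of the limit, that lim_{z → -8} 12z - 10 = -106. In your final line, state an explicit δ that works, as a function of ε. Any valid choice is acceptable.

Let ε > 0 be given. We need δ > 0 so that 0 < |z + 8| < δ implies |(12z - 10) + 106| < ε.
|(12z - 10) + 106| = |12z + 96| = 12|z + 8|.
Thus it suffices that |z + 8| < ε/12.
Choosing δ = ε/12 gives |(12z - 10) + 106| = 12|z + 8| < ε whenever |z + 8| < δ.

δ = ε/12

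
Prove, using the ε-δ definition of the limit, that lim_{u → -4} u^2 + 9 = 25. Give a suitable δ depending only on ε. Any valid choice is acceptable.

δ = min(1, ε/9)

Let ε > 0 be given. We want δ > 0 such that 0 < |u + 4| < δ implies |(u^2 + 9) − 25| < ε.
(u^2 + 9) − 25 = u^2 - 16 = (u + 4)(u - 4).
So |(u^2 + 9) − 25| = |u + 4|·|u - 4|.
Assume first that |u + 4| < 1, so |u| < 5. Then |u - 4| ≤ 5 + 4 = 9.
Hence |(u^2 + 9) − 25| ≤ 9|u + 4| < ε provided |u + 4| < ε/9.
Choosing δ = min(1, ε/9) ensures both conditions, hence |(u^2 + 9) − 25| < ε.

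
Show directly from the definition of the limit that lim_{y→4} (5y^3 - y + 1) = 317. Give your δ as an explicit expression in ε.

δ = min(1, ε/304)

Let ε > 0 be given. We want δ > 0 such that 0 < |y − 4| < δ implies |(5y^3 - y + 1) − 317| < ε.
(5y^3 - y + 1) − 317 = 5y^3 - y - 316 = (y − 4)(5y^2 + 20y + 79).
So |(5y^3 - y + 1) − 317| = |y − 4|·|5y^2 + 20y + 79|.
Require δ ≤ 1. Then |y − 4| < 1 gives |y| < 5, and by the triangle inequality |5y^2 + 20y + 79| ≤ 5·5^2 + 20·5 + 79 = 304.
Hence |(5y^3 - y + 1) − 317| ≤ 304|y − 4| < ε provided |y − 4| < ε/304.
Take δ = min(1, ε/304). Then 0 < |y − 4| < δ gives both |y − 4| < 1 and |y − 4| < ε/304, so |(5y^3 - y + 1) − 317| < ε.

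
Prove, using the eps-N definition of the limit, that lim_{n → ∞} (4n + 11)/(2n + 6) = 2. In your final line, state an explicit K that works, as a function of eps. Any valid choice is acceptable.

K = (1/2)/eps

Let eps > 0 be given. For n ≥ 1, |(4n + 11)/(2n + 6) − 2| = |-2|/(2(2n + 6)) = 2/(2(2n + 6)).
Since 2n + 6 ≥ 2n for n ≥ 1, this is ≤ 2/(2·2n) = (1/2)/n.
So |(4n + 11)/(2n + 6) − 2| < eps whenever n > (1/2)/eps.
Take K = (1/2)/eps. If n > K then |(4n + 11)/(2n + 6) − 2| ≤ (1/2)/n < eps.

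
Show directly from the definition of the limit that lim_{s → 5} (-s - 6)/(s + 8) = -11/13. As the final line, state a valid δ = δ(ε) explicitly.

δ = min(13/2, (169/4)ε)

Suppose ε > 0. We want δ > 0 with 0 < |s − 5| < δ ⇒ |(-s - 6)/(s + 8) + 11/13| < ε.
Combining over a common denominator, (-s - 6)/(s + 8) + 11/13 = [(-s - 6)·13 − (-11)·(s + 8)] / [13·(s + 8)] = -2(s − 5) / (13(s + 8)).
So |(-s - 6)/(s + 8) + 11/13| = 2|s − 5| / (13·|s + 8|).
Require δ ≤ 13/2, so |s + 8| ≥ |13| − |s − 5| > 13 − 13/2 = 13/2.
Hence |(-s - 6)/(s + 8) + 11/13| < 2|s − 5|/(13·(13/2)) = (4/169)|s − 5|, which is < ε once |s − 5| < (169/4)ε.
Take δ = min(13/2, (169/4)ε). Then 0 < |s − 5| < δ forces both bounds, so |(-s - 6)/(s + 8) + 11/13| < ε.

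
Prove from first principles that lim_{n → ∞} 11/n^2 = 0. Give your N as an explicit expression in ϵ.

N = (11/ϵ)^{1/2}

Let ϵ > 0. For n ≥ 1, |11/n^2 − 0| = 11/n^2.
11/n^2 < ϵ ⇔ n^2 > 11/ϵ ⇔ n > (11/ϵ)^{1/2}.
Take N = (11/ϵ)^{1/2}. Then n > N implies 11/n^2 < ϵ.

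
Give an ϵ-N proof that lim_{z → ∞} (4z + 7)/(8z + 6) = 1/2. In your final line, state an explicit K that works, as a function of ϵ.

K = (1/2)/ϵ

Suppose ϵ > 0. We seek K > 0 such that z > K implies |(4z + 7)/(8z + 6) − (1/2)| < ϵ.
(4z + 7)/(8z + 6) − (1/2) = (8(4z + 7) − 4(8z + 6)) / (8(8z + 6)) = 32/(8(8z + 6)).
For z > 0 we have 8z + 6 > 8z, so |(4z + 7)/(8z + 6) − (1/2)| = 32/(8(8z + 6)) < 32/(8·8z) = (1/2)/z.
Thus |(4z + 7)/(8z + 6) − (1/2)| < ϵ whenever z > (1/2)/ϵ.
Take K = (1/2)/ϵ. If z > K then |(4z + 7)/(8z + 6) − (1/2)| < (1/2)/z < ϵ.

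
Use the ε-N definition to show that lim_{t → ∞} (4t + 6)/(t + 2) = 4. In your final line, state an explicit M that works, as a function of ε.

M = 2/ε

Fix ε > 0. We seek M > 0 such that t > M implies |(4t + 6)/(t + 2) − 4| < ε.
(4t + 6)/(t + 2) − 4 = ((4t + 6) − 4(t + 2)) / ((t + 2)) = -2/((t + 2)).
For t > 0 we have t + 2 > t, so |(4t + 6)/(t + 2) − 4| = 2/((t + 2)) < 2/(t) = 2/t.
Thus |(4t + 6)/(t + 2) − 4| < ε whenever t > 2/ε.
Take M = 2/ε. If t > M then |(4t + 6)/(t + 2) − 4| < 2/t < ε.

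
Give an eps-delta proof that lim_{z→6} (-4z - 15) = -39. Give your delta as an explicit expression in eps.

delta = eps/4

Fix eps > 0. We need delta > 0 so that 0 < |z − 6| < delta implies |(-4z - 15) + 39| < eps.
|(-4z - 15) + 39| = |-4z + 24| = 4|z − 6|.
So 4|z − 6| < eps exactly when |z − 6| < eps/4.
Take delta = eps/4. If 0 < |z − 6| < delta then |(-4z - 15) + 39| = 4|z − 6| < 4·(eps/4) = eps.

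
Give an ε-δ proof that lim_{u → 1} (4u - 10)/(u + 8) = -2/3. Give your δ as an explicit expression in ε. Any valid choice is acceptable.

Fix ε > 0. We want δ > 0 with 0 < |u − 1| < δ ⇒ |(4u - 10)/(u + 8) + 2/3| < ε.
Combining over a common denominator, (4u - 10)/(u + 8) + 2/3 = [(4u - 10)·9 − (-6)·(u + 8)] / [9·(u + 8)] = 42(u − 1) / (9(u + 8)).
So |(4u - 10)/(u + 8) + 2/3| = 42|u − 1| / (9·|u + 8|).
Restrict δ ≤ 9/2. Then |u − 1| < 9/2 gives |u + 8| = |(u − 1) + 9| ≥ 9 − 9/2 = 9/2.
Hence |(4u - 10)/(u + 8) + 2/3| < 42|u − 1|/(9·(9/2)) = (28/27)|u − 1|, which is < ε once |u − 1| < (27/28)ε.
Take δ = min(9/2, (27/28)ε). Then 0 < |u − 1| < δ forces both bounds, so |(4u - 10)/(u + 8) + 2/3| < ε.

δ = min(9/2, (27/28)ε)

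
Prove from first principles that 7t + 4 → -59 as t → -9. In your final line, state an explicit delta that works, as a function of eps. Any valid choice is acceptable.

delta = eps/7

Suppose eps > 0. We need delta > 0 so that 0 < |t + 9| < delta implies |(7t + 4) + 59| < eps.
|(7t + 4) + 59| = |7t + 63| = 7|t + 9|.
So 7|t + 9| < eps exactly when |t + 9| < eps/7.
Take delta = eps/7. If 0 < |t + 9| < delta then |(7t + 4) + 59| = 7|t + 9| < 7·(eps/7) = eps.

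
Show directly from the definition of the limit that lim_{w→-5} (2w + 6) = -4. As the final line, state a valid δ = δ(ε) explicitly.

δ = ε/2

Let ε > 0 be given. We need δ > 0 so that 0 < |w + 5| < δ implies |(2w + 6) + 4| < ε.
Since (2w + 6) + 4 = 2(w + 5), we have |(2w + 6) + 4| = 2|w + 5|.
Thus it suffices that |w + 5| < ε/2.
Take δ = ε/2. If 0 < |w + 5| < δ then |(2w + 6) + 4| = 2|w + 5| < 2·(ε/2) = ε.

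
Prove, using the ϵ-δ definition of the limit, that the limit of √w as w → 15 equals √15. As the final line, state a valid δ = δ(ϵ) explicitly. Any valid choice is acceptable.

δ = min(15, √15·ϵ)

Suppose ϵ > 0. We want δ > 0 such that 0 < |w − 15| < δ implies |√w − √15| < ϵ.
Multiplying by the conjugate, |√w − √15| = |w − 15|/(√w + √15).
Restrict δ ≤ 15 so that |w − 15| < 15 forces w > 0, and then √w + √15 > √15.
Hence |√w − √15| < |w − 15|/√15, which is < ϵ once |w − 15| < √15·ϵ.
Take δ = min(15, √15·ϵ). If 0 < |w − 15| < δ then w > 0 and |√w − √15| < |w − 15|/√15 < ϵ.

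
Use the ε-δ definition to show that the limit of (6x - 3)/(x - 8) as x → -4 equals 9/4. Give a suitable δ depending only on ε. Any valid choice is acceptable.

Let ε > 0 be given. We want δ > 0 with 0 < |x + 4| < δ ⇒ |(6x - 3)/(x - 8) − (9/4)| < ε.
Combining over a common denominator, (6x - 3)/(x - 8) − (9/4) = [(6x - 3)·(-12) − (-27)·(x - 8)] / [(-12)·(x - 8)] = -45(x + 4) / ((-12)(x - 8)).
So |(6x - 3)/(x - 8) − (9/4)| = 45|x + 4| / (12·|x − 8|).
Require δ ≤ 6, so |x − 8| ≥ |-12| − |x + 4| > 12 − 6 = 6.
Hence |(6x - 3)/(x - 8) − (9/4)| < 45|x + 4|/(12·6) = (5/8)|x + 4|, which is < ε once |x + 4| < (8/5)ε.
Take δ = min(6, (8/5)ε). Then 0 < |x + 4| < δ forces both bounds, so |(6x - 3)/(x - 8) − (9/4)| < ε.

δ = min(6, (8/5)ε)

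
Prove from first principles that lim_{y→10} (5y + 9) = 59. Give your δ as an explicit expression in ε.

Let ε > 0 be given. We need δ > 0 so that 0 < |y − 10| < δ implies |(5y + 9) − 59| < ε.
|(5y + 9) − 59| = |5y - 50| = 5|y − 10|.
Thus it suffices that |y − 10| < ε/5.
Choosing δ = ε/5 gives |(5y + 9) − 59| = 5|y − 10| < ε whenever |y − 10| < δ.

δ = ε/5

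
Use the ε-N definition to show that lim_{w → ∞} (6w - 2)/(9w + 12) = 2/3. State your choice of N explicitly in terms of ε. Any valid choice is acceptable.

N = (10/9)/ε

Fix ε > 0. We seek N > 0 such that w > N implies |(6w - 2)/(9w + 12) − (2/3)| < ε.
(6w - 2)/(9w + 12) − (2/3) = (9(6w - 2) − 6(9w + 12)) / (9(9w + 12)) = -90/(9(9w + 12)).
For w > 0 we have 9w + 12 > 9w, so |(6w - 2)/(9w + 12) − (2/3)| = 90/(9(9w + 12)) < 90/(9·9w) = (10/9)/w.
Thus |(6w - 2)/(9w + 12) − (2/3)| < ε whenever w > (10/9)/ε.
Take N = (10/9)/ε. If w > N then |(6w - 2)/(9w + 12) − (2/3)| < (10/9)/w < ε.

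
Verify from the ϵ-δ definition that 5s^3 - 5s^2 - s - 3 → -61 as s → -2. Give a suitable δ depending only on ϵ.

Let ϵ > 0. We want δ > 0 such that 0 < |s + 2| < δ implies |(5s^3 - 5s^2 - s - 3) + 61| < ϵ.
(5s^3 - 5s^2 - s - 3) + 61 = 5s^3 - 5s^2 - s + 58 = (s + 2)(5s^2 - 15s + 29).
So |(5s^3 - 5s^2 - s - 3) + 61| = |s + 2|·|5s^2 - 15s + 29|.
Assume first that |s + 2| < 2, so |s| < 4. Then |5s^2 - 15s + 29| ≤ 5·4^2 + 15·4 + 29 = 169.
Hence |(5s^3 - 5s^2 - s - 3) + 61| ≤ 169|s + 2| < ϵ provided |s + 2| < ϵ/169.
Take δ = min(2, ϵ/169). Then 0 < |s + 2| < δ gives both |s + 2| < 2 and |s + 2| < ϵ/169, so |(5s^3 - 5s^2 - s - 3) + 61| < ϵ.

δ = min(2, ϵ/169)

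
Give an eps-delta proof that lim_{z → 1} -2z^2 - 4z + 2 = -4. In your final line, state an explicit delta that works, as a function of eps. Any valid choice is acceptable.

Let eps > 0. We want delta > 0 such that 0 < |z − 1| < delta implies |(-2z^2 - 4z + 2) + 4| < eps.
(-2z^2 - 4z + 2) + 4 = -2z^2 - 4z + 6 = (z − 1)(-2z - 6).
So |(-2z^2 - 4z + 2) + 4| = |z − 1|·|-2z - 6|.
Assume first that |z − 1| < 2, so |z| < 3. Then |-2z - 6| ≤ 2·3 + 6 = 12.
Hence |(-2z^2 - 4z + 2) + 4| ≤ 12|z − 1| < eps provided |z − 1| < eps/12.
Choosing delta = min(2, eps/12) ensures both conditions, hence |(-2z^2 - 4z + 2) + 4| < eps.

delta = min(2, eps/12)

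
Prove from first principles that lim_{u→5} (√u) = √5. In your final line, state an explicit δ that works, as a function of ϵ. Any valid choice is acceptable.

Fix ϵ > 0. We want δ > 0 such that 0 < |u − 5| < δ implies |√u − √5| < ϵ.
Multiplying by the conjugate, |√u − √5| = |u − 5|/(√u + √5).
Restrict δ ≤ 5 so that |u − 5| < 5 forces u > 0, and then √u + √5 > √5.
Hence |√u − √5| < |u − 5|/√5, which is < ϵ once |u − 5| < √5·ϵ.
Take δ = min(5, √5·ϵ). If 0 < |u − 5| < δ then u > 0 and |√u − √5| < |u − 5|/√5 < ϵ.

δ = min(5, √5·ϵ)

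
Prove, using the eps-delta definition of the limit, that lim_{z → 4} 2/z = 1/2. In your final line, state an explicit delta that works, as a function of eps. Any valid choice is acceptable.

delta = min(2, 4eps)

Suppose eps > 0. We seek delta > 0 such that 0 < |z − 4| < delta implies |2/z − (1/2)| < eps.
|2/z − (1/2)| = 2·|4 − z|/(4·|z|) = 2|z − 4|/(4|z|).
Require delta ≤ 2 so that |z| > 4 − 2 = 2, hence 4|z| > 8.
Then |2/z − (1/2)| < 2|z − 4|/8, which is < eps when |z − 4| < 4eps.
Take delta = min(2, 4eps). Then 0 < |z − 4| < delta gives both |z − 4| < 2 and |z − 4| < 4eps, so |2/z − (1/2)| < eps.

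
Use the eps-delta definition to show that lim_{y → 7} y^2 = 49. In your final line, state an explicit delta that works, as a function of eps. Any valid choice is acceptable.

Suppose eps > 0. We seek delta > 0 with 0 < |y − 7| < delta ⇒ |y^2 − 49| < eps.
Factor: y^2 − 49 = (y − 7)(y + 7), so |y^2 − 49| = |y − 7|·|y + 7|.
Restrict delta ≤ 2. Then |y − 7| < 2 gives |y| < 9, so by the triangle inequality |y + 7| ≤ 9 + 7 = 16.
Hence |y^2 − 49| ≤ 16|y − 7|, which is < eps once |y − 7| < eps/16.
Take delta = min(2, eps/16). If 0 < |y − 7| < delta then both bounds hold and |y^2 − 49| ≤ 16|y − 7| < 16·(eps/16) = eps.

delta = min(2, eps/16)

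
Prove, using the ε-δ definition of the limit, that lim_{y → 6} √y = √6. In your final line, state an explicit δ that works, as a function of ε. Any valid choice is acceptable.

Suppose ε > 0. We want δ > 0 such that 0 < |y − 6| < δ implies |√y − √6| < ε.
Rationalise: √y − √6 = (y − 6)/(√y + √6), so |√y − √6| = |y − 6|/(√y + √6).
Restrict δ ≤ 6 so that |y − 6| < 6 forces y > 0, and then √y + √6 > √6.
Hence |√y − √6| < |y − 6|/√6, which is < ε once |y − 6| < √6·ε.
Take δ = min(6, √6·ε). If 0 < |y − 6| < δ then y > 0 and |√y − √6| < |y − 6|/√6 < ε.

δ = min(6, √6·ε)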